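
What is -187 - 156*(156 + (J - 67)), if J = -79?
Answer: -1747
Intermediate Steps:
-187 - 156*(156 + (J - 67)) = -187 - 156*(156 + (-79 - 67)) = -187 - 156*(156 - 146) = -187 - 156*10 = -187 - 1560 = -1747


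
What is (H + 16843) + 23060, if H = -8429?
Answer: 31474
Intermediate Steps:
(H + 16843) + 23060 = (-8429 + 16843) + 23060 = 8414 + 23060 = 31474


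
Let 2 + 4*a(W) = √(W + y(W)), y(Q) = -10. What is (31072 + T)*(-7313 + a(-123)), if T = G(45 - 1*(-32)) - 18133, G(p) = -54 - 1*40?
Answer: -187883815/2 + 12845*I*√133/4 ≈ -9.3942e+7 + 37034.0*I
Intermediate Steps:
G(p) = -94 (G(p) = -54 - 40 = -94)
a(W) = -½ + √(-10 + W)/4 (a(W) = -½ + √(W - 10)/4 = -½ + √(-10 + W)/4)
T = -18227 (T = -94 - 18133 = -18227)
(31072 + T)*(-7313 + a(-123)) = (31072 - 18227)*(-7313 + (-½ + √(-10 - 123)/4)) = 12845*(-7313 + (-½ + √(-133)/4)) = 12845*(-7313 + (-½ + (I*√133)/4)) = 12845*(-7313 + (-½ + I*√133/4)) = 12845*(-14627/2 + I*√133/4) = -187883815/2 + 12845*I*√133/4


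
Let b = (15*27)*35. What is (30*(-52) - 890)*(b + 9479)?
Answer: -57952300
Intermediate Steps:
b = 14175 (b = 405*35 = 14175)
(30*(-52) - 890)*(b + 9479) = (30*(-52) - 890)*(14175 + 9479) = (-1560 - 890)*23654 = -2450*23654 = -57952300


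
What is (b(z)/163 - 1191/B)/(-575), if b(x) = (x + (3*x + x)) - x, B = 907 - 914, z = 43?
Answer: -195337/656075 ≈ -0.29774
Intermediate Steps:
B = -7
b(x) = 4*x (b(x) = (x + 4*x) - x = 5*x - x = 4*x)
(b(z)/163 - 1191/B)/(-575) = ((4*43)/163 - 1191/(-7))/(-575) = (172*(1/163) - 1191*(-1/7))*(-1/575) = (172/163 + 1191/7)*(-1/575) = (195337/1141)*(-1/575) = -195337/656075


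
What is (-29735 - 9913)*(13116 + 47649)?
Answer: -2409210720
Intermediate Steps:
(-29735 - 9913)*(13116 + 47649) = -39648*60765 = -2409210720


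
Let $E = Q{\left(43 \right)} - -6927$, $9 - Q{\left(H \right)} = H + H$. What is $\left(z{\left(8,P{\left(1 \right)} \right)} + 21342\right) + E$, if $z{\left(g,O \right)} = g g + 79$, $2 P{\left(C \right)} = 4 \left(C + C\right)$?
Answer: $28335$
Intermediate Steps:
$Q{\left(H \right)} = 9 - 2 H$ ($Q{\left(H \right)} = 9 - \left(H + H\right) = 9 - 2 H$)
$P{\left(C \right)} = 4 C$ ($P{\left(C \right)} = \frac{4 \left(C + C\right)}{2} = \frac{4 \cdot 2 C}{2} = \frac{8 C}{2} = 4 C$)
$E = 6850$ ($E = \left(9 - 86\right) - -6927 = \left(9 - 86\right) + 6927 = -77 + 6927 = 6850$)
$z{\left(g,O \right)} = 79 + g^{2}$ ($z{\left(g,O \right)} = g^{2} + 79 = 79 + g^{2}$)
$\left(z{\left(8,P{\left(1 \right)} \right)} + 21342\right) + E = \left(\left(79 + 8^{2}\right) + 21342\right) + 6850 = \left(\left(79 + 64\right) + 21342\right) + 6850 = \left(143 + 21342\right) + 6850 = 21485 + 6850 = 28335$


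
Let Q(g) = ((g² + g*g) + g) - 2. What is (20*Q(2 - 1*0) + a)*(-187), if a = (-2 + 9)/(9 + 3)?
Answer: -360349/12 ≈ -30029.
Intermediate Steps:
a = 7/12 ≈ 0.58333
Q(g) = -2 + g + 2*g² (Q(g) = ((g² + g²) + g) - 2 = (2*g² + g) - 2 = (g + 2*g²) - 2 = -2 + g + 2*g²)
(20*Q(2 - 1*0) + a)*(-187) = (20*(-2 + (2 - 1*0) + 2*(2 - 1*0)²) + 7/12)*(-187) = (20*(-2 + (2 + 0) + 2*(2 + 0)²) + 7/12)*(-187) = (20*(-2 + 2 + 2*2²) + 7/12)*(-187) = (20*(-2 + 2 + 2*4) + 7/12)*(-187) = (20*(-2 + 2 + 8) + 7/12)*(-187) = (20*8 + 7/12)*(-187) = (160 + 7/12)*(-187) = (1927/12)*(-187) = -360349/12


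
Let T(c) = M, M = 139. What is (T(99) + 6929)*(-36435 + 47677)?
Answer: 79458456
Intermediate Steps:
T(c) = 139
(T(99) + 6929)*(-36435 + 47677) = (139 + 6929)*(-36435 + 47677) = 7068*11242 = 79458456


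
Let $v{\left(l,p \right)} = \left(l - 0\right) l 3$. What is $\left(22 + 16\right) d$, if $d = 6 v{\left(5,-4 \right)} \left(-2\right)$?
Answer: $-34200$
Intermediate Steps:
$v{\left(l,p \right)} = 3 l^{2}$ ($v{\left(l,p \right)} = \left(l + 0\right) l 3 = l l 3 = l^{2} \cdot 3 = 3 l^{2}$)
$d = -900$ ($d = 6 \cdot 3 \cdot 5^{2} \left(-2\right) = 6 \cdot 3 \cdot 25 \left(-2\right) = 6 \cdot 75 \left(-2\right) = 450 \left(-2\right) = -900$)
$\left(22 + 16\right) d = \left(22 + 16\right) \left(-900\right) = 38 \left(-900\right) = -34200$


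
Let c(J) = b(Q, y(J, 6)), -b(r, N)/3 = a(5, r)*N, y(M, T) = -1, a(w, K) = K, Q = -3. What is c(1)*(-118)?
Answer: 1062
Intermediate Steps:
b(r, N) = -3*N*r (b(r, N) = -3*r*N = -3*N*r)
c(J) = -9 (c(J) = -3*(-1)*(-3) = -9)
c(1)*(-118) = -9*(-118) = 1062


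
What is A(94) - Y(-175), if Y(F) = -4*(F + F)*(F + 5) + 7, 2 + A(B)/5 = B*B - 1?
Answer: 282158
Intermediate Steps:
A(B) = -15 + 5*B**2 (A(B) = -10 + 5*(B*B - 1) = -10 + 5*(B**2 - 1) = -10 + 5*(-1 + B**2) = -10 + (-5 + 5*B**2) = -15 + 5*B**2)
Y(F) = 7 - 8*F*(5 + F) (Y(F) = -4*2*F*(5 + F) + 7 = -8*F*(5 + F) + 7 = 7 - 8*F*(5 + F))
A(94) - Y(-175) = (-15 + 5*94**2) - (7 - 40*(-175) - 8*(-175)**2) = (-15 + 5*8836) - (7 + 7000 - 8*30625) = (-15 + 44180) - (7 + 7000 - 245000) = 44165 - 1*(-237993) = 44165 + 237993 = 282158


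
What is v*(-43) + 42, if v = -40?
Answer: 1762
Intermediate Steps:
v*(-43) + 42 = -40*(-43) + 42 = 1720 + 42 = 1762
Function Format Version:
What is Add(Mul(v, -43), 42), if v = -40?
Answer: 1762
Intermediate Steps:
Add(Mul(v, -43), 42) = Add(Mul(-40, -43), 42) = Add(1720, 42) = 1762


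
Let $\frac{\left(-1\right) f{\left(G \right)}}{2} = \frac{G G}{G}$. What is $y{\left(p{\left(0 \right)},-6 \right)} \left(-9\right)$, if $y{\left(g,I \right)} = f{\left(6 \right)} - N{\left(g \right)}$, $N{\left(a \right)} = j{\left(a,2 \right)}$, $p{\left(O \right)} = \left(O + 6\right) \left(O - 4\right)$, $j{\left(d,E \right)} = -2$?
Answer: $90$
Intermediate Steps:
$f{\left(G \right)} = - 2 G$ ($f{\left(G \right)} = - 2 \frac{G G}{G} = - 2 \frac{G^{2}}{G} = - 2 G$)
$p{\left(O \right)} = \left(-4 + O\right) \left(6 + O\right)$ ($p{\left(O \right)} = \left(6 + O\right) \left(-4 + O\right) = \left(-4 + O\right) \left(6 + O\right)$)
$N{\left(a \right)} = -2$
$y{\left(g,I \right)} = -10$ ($y{\left(g,I \right)} = \left(-2\right) 6 - -2 = -12 + 2 = -10$)
$y{\left(p{\left(0 \right)},-6 \right)} \left(-9\right) = \left(-10\right) \left(-9\right) = 90$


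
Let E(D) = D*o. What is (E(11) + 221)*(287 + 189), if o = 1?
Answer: 110432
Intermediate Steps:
E(D) = D (E(D) = D*1 = D)
(E(11) + 221)*(287 + 189) = (11 + 221)*(287 + 189) = 232*476 = 110432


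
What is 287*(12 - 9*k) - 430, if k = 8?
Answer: -17650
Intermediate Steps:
287*(12 - 9*k) - 430 = 287*(12 - 9*8) - 430 = 287*(12 - 72) - 430 = 287*(-60) - 430 = -17220 - 430 = -17650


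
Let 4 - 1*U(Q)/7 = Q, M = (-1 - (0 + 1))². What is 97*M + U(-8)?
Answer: 472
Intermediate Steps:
M = 4 (M = (-1 - 1*1)² = (-1 - 1)² = (-2)² = 4)
U(Q) = 28 - 7*Q
97*M + U(-8) = 97*4 + (28 - 7*(-8)) = 388 + (28 + 56) = 388 + 84 = 472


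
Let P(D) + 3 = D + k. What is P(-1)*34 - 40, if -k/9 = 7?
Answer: -2318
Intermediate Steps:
k = -63 (k = -9*7 = -63)
P(D) = -66 + D (P(D) = -3 + (D - 63) = -3 + (-63 + D) = -66 + D)
P(-1)*34 - 40 = (-66 - 1)*34 - 40 = -67*34 - 40 = -2278 - 40 = -2318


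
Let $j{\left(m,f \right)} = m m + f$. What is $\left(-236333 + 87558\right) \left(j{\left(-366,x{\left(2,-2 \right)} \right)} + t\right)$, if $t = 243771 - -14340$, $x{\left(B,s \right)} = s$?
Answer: $-58329470375$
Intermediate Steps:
$j{\left(m,f \right)} = f + m^{2}$ ($j{\left(m,f \right)} = m^{2} + f = f + m^{2}$)
$t = 258111$ ($t = 243771 + 14340 = 258111$)
$\left(-236333 + 87558\right) \left(j{\left(-366,x{\left(2,-2 \right)} \right)} + t\right) = \left(-236333 + 87558\right) \left(\left(-2 + \left(-366\right)^{2}\right) + 258111\right) = - 148775 \left(\left(-2 + 133956\right) + 258111\right) = - 148775 \left(133954 + 258111\right) = \left(-148775\right) 392065 = -58329470375$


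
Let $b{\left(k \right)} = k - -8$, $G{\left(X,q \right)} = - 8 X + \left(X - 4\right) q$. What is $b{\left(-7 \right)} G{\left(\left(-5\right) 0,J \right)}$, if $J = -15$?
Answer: $60$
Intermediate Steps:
$G{\left(X,q \right)} = - 8 X + q \left(-4 + X\right)$ ($G{\left(X,q \right)} = - 8 X + \left(X - 4\right) q = - 8 X + \left(-4 + X\right) q = - 8 X + q \left(-4 + X\right)$)
$b{\left(k \right)} = 8 + k$ ($b{\left(k \right)} = k + 8 = 8 + k$)
$b{\left(-7 \right)} G{\left(\left(-5\right) 0,J \right)} = \left(8 - 7\right) \left(- 8 \left(\left(-5\right) 0\right) - -60 + \left(-5\right) 0 \left(-15\right)\right) = 1 \left(\left(-8\right) 0 + 60 + 0 \left(-15\right)\right) = 1 \left(0 + 60 + 0\right) = 1 \cdot 60 = 60$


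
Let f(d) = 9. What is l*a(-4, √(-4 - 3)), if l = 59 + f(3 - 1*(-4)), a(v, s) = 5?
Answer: 340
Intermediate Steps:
l = 68 (l = 59 + 9 = 68)
l*a(-4, √(-4 - 3)) = 68*5 = 340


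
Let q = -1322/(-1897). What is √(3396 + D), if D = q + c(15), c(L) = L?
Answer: √12277363133/1897 ≈ 58.410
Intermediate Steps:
q = 1322/1897 (q = -1322*(-1/1897) = 1322/1897 ≈ 0.69689)
D = 29777/1897 (D = 1322/1897 + 15 = 29777/1897 ≈ 15.697)
√(3396 + D) = √(3396 + 29777/1897) = √(6471989/1897) = √12277363133/1897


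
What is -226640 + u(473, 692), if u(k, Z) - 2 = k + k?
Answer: -225692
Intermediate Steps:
u(k, Z) = 2 + 2*k (u(k, Z) = 2 + (k + k) = 2 + 2*k)
-226640 + u(473, 692) = -226640 + (2 + 2*473) = -226640 + (2 + 946) = -226640 + 948 = -225692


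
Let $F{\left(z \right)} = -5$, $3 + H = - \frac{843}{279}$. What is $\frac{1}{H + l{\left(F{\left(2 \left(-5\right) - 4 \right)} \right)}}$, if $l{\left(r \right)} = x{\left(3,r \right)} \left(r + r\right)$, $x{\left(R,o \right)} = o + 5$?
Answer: $- \frac{93}{560} \approx -0.16607$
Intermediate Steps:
$H = - \frac{560}{93}$ ($H = -3 - \frac{843}{279} = -3 - \frac{281}{93} = - \frac{560}{93} \approx -6.0215$)
$x{\left(R,o \right)} = 5 + o$
$l{\left(r \right)} = 2 r \left(5 + r\right)$ ($l{\left(r \right)} = \left(5 + r\right) \left(r + r\right) = \left(5 + r\right) 2 r = 2 r \left(5 + r\right)$)
$\frac{1}{H + l{\left(F{\left(2 \left(-5\right) - 4 \right)} \right)}} = \frac{1}{- \frac{560}{93} + 2 \left(-5\right) \left(5 - 5\right)} = \frac{1}{- \frac{560}{93} + 2 \left(-5\right) 0} = \frac{1}{- \frac{560}{93} + 0} = \frac{1}{- \frac{560}{93}} = - \frac{93}{560}$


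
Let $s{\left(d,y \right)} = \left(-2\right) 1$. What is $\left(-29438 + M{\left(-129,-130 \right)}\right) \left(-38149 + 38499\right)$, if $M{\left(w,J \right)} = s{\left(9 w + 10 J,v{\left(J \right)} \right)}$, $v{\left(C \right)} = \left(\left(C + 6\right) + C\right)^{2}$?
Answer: $-10304000$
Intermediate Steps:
$v{\left(C \right)} = \left(6 + 2 C\right)^{2}$ ($v{\left(C \right)} = \left(\left(6 + C\right) + C\right)^{2} = \left(6 + 2 C\right)^{2}$)
$s{\left(d,y \right)} = -2$
$M{\left(w,J \right)} = -2$
$\left(-29438 + M{\left(-129,-130 \right)}\right) \left(-38149 + 38499\right) = \left(-29438 - 2\right) \left(-38149 + 38499\right) = \left(-29440\right) 350 = -10304000$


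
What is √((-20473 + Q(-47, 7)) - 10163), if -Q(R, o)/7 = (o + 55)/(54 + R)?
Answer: I*√30698 ≈ 175.21*I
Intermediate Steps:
Q(R, o) = -7*(55 + o)/(54 + R) (Q(R, o) = -7*(o + 55)/(54 + R) = -7*(55 + o)/(54 + R))
√((-20473 + Q(-47, 7)) - 10163) = √((-20473 + 7*(-55 - 1*7)/(54 - 47)) - 10163) = √((-20473 + 7*(-55 - 7)/7) - 10163) = √((-20473 + 7*(⅐)*(-62)) - 10163) = √((-20473 - 62) - 10163) = √(-20535 - 10163) = √(-30698) = I*√30698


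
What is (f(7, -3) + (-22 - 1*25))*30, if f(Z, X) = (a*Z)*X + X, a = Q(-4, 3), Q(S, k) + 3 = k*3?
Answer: -5280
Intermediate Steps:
Q(S, k) = -3 + 3*k (Q(S, k) = -3 + k*3 = -3 + 3*k)
a = 6 (a = -3 + 3*3 = -3 + 9 = 6)
f(Z, X) = X + 6*X*Z (f(Z, X) = (6*Z)*X + X = 6*X*Z + X = X + 6*X*Z)
(f(7, -3) + (-22 - 1*25))*30 = (-3*(1 + 6*7) + (-22 - 1*25))*30 = (-3*(1 + 42) + (-22 - 25))*30 = (-3*43 - 47)*30 = (-129 - 47)*30 = -176*30 = -5280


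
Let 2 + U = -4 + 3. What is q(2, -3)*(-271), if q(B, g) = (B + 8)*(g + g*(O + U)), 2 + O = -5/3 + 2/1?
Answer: -29810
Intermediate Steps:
O = -5/3 (O = -2 + (-5/3 + 2/1) = -2 + (-5*⅓ + 2*1) = -2 + (-5/3 + 2) = -2 + ⅓ = -5/3 ≈ -1.6667)
U = -3 (U = -2 + (-4 + 3) = -2 - 1 = -3)
q(B, g) = -11*g*(8 + B)/3 (q(B, g) = (B + 8)*(g + g*(-5/3 - 3)) = (8 + B)*(g + g*(-14/3)) = (8 + B)*(g - 14*g/3) = (8 + B)*(-11*g/3) = -11*g*(8 + B)/3)
q(2, -3)*(-271) = ((11/3)*(-3)*(-8 - 1*2))*(-271) = ((11/3)*(-3)*(-8 - 2))*(-271) = ((11/3)*(-3)*(-10))*(-271) = 110*(-271) = -29810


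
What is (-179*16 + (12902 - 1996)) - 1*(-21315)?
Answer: 29357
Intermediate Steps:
(-179*16 + (12902 - 1996)) - 1*(-21315) = (-2864 + 10906) + 21315 = 8042 + 21315 = 29357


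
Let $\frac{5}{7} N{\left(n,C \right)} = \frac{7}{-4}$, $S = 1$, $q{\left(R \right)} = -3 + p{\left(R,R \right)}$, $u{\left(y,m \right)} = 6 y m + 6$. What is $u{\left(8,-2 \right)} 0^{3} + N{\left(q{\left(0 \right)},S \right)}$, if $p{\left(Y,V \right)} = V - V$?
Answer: $- \frac{49}{20} \approx -2.45$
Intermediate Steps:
$p{\left(Y,V \right)} = 0$
$u{\left(y,m \right)} = 6 + 6 m y$ ($u{\left(y,m \right)} = 6 m y + 6 = 6 + 6 m y$)
$q{\left(R \right)} = -3$ ($q{\left(R \right)} = -3 + 0 = -3$)
$N{\left(n,C \right)} = - \frac{49}{20}$ ($N{\left(n,C \right)} = \frac{7 \frac{7}{-4}}{5} = \frac{7 \cdot 7 \left(- \frac{1}{4}\right)}{5} = \frac{7}{5} \left(- \frac{7}{4}\right) = - \frac{49}{20}$)
$u{\left(8,-2 \right)} 0^{3} + N{\left(q{\left(0 \right)},S \right)} = \left(6 + 6 \left(-2\right) 8\right) 0^{3} - \frac{49}{20} = \left(6 - 96\right) 0 - \frac{49}{20} = \left(-90\right) 0 - \frac{49}{20} = 0 - \frac{49}{20} = - \frac{49}{20}$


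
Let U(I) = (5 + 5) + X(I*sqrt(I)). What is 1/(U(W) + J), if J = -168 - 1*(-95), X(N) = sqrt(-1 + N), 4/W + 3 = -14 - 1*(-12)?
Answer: -1/(63 - sqrt(-1 - 8*I*sqrt(5)/25)) ≈ -0.015954 + 0.00026883*I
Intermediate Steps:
W = -4/5 (W = 4/(-3 + (-14 - 1*(-12))) = 4/(-3 + (-14 + 12)) = 4/(-3 - 2) = 4/(-5) = 4*(-1/5) = -4/5 ≈ -0.80000)
U(I) = 10 + sqrt(-1 + I**(3/2)) (U(I) = (5 + 5) + sqrt(-1 + I*sqrt(I)) = 10 + sqrt(-1 + I**(3/2)))
J = -73 (J = -168 + 95 = -73)
1/(U(W) + J) = 1/((10 + sqrt(-1 + (-4/5)**(3/2))) - 73) = 1/((10 + sqrt(-1 - 8*I*sqrt(5)/25)) - 73) = 1/(-63 + sqrt(-1 - 8*I*sqrt(5)/25))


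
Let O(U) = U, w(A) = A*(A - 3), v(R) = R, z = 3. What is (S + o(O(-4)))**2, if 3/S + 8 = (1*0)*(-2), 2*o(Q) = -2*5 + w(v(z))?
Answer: 1849/64 ≈ 28.891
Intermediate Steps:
w(A) = A*(-3 + A)
o(Q) = -5 (o(Q) = (-2*5 + 3*(-3 + 3))/2 = (-10 + 3*0)/2 = (-10 + 0)/2 = (1/2)*(-10) = -5)
S = -3/8 (S = 3/(-8 + (1*0)*(-2)) = 3/(-8 + 0*(-2)) = 3/(-8 + 0) = 3/(-8) = 3*(-1/8) = -3/8 ≈ -0.37500)
(S + o(O(-4)))**2 = (-3/8 - 5)**2 = (-43/8)**2 = 1849/64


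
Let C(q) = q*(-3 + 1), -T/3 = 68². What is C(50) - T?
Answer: 13772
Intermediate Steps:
T = -13872 (T = -3*68² = -3*4624 = -13872)
C(q) = -2*q (C(q) = q*(-2) = -2*q)
C(50) - T = -2*50 - 1*(-13872) = -100 + 13872 = 13772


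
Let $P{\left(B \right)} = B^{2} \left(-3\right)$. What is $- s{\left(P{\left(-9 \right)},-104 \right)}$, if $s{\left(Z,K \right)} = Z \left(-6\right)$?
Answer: $-1458$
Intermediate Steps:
$P{\left(B \right)} = - 3 B^{2}$
$s{\left(Z,K \right)} = - 6 Z$
$- s{\left(P{\left(-9 \right)},-104 \right)} = - \left(-6\right) \left(- 3 \left(-9\right)^{2}\right) = - \left(-6\right) \left(\left(-3\right) 81\right) = - \left(-6\right) \left(-243\right) = \left(-1\right) 1458 = -1458$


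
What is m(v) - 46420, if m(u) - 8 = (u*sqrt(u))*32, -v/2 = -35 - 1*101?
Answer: -46412 + 34816*sqrt(17) ≈ 97138.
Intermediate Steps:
v = 272 (v = -2*(-35 - 1*101) = -2*(-35 - 101) = -2*(-136) = 272)
m(u) = 8 + 32*u**(3/2) (m(u) = 8 + (u*sqrt(u))*32 = 8 + u**(3/2)*32 = 8 + 32*u**(3/2))
m(v) - 46420 = (8 + 32*272**(3/2)) - 46420 = (8 + 32*(1088*sqrt(17))) - 46420 = (8 + 34816*sqrt(17)) - 46420 = -46412 + 34816*sqrt(17)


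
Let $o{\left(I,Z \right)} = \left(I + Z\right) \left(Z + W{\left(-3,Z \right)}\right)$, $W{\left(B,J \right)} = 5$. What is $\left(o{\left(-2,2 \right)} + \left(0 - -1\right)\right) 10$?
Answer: $10$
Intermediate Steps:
$o{\left(I,Z \right)} = \left(5 + Z\right) \left(I + Z\right)$ ($o{\left(I,Z \right)} = \left(I + Z\right) \left(Z + 5\right) = \left(I + Z\right) \left(5 + Z\right) = \left(5 + Z\right) \left(I + Z\right)$)
$\left(o{\left(-2,2 \right)} + \left(0 - -1\right)\right) 10 = \left(\left(2^{2} + 5 \left(-2\right) + 5 \cdot 2 - 4\right) + \left(0 - -1\right)\right) 10 = \left(\left(4 - 10 + 10 - 4\right) + \left(0 + 1\right)\right) 10 = \left(0 + 1\right) 10 = 1 \cdot 10 = 10$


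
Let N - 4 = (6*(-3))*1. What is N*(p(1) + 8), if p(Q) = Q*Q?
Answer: -126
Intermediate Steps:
p(Q) = Q²
N = -14 (N = 4 + (6*(-3))*1 = 4 - 18*1 = 4 - 18 = -14)
N*(p(1) + 8) = -14*(1² + 8) = -14*(1 + 8) = -14*9 = -126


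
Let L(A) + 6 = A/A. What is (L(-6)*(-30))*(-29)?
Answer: -4350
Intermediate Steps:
L(A) = -5 (L(A) = -6 + A/A = -6 + 1 = -5)
(L(-6)*(-30))*(-29) = -5*(-30)*(-29) = 150*(-29) = -4350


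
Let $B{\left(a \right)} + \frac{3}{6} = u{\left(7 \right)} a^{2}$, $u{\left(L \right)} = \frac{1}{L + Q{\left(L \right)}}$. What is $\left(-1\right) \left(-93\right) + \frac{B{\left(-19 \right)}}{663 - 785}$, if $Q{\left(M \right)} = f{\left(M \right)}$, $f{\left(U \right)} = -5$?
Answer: $\frac{5583}{61} \approx 91.525$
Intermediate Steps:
$Q{\left(M \right)} = -5$
$u{\left(L \right)} = \frac{1}{-5 + L}$ ($u{\left(L \right)} = \frac{1}{L - 5} = \frac{1}{-5 + L}$)
$B{\left(a \right)} = - \frac{1}{2} + \frac{a^{2}}{2}$ ($B{\left(a \right)} = - \frac{1}{2} + \frac{a^{2}}{-5 + 7} = - \frac{1}{2} + \frac{a^{2}}{2}$)
$\left(-1\right) \left(-93\right) + \frac{B{\left(-19 \right)}}{663 - 785} = \left(-1\right) \left(-93\right) + \frac{- \frac{1}{2} + \frac{\left(-19\right)^{2}}{2}}{663 - 785} = 93 + \frac{- \frac{1}{2} + \frac{1}{2} \cdot 361}{-122} = 93 + \left(- \frac{1}{2} + \frac{361}{2}\right) \left(- \frac{1}{122}\right) = 93 + 180 \left(- \frac{1}{122}\right) = 93 - \frac{90}{61} = \frac{5583}{61}$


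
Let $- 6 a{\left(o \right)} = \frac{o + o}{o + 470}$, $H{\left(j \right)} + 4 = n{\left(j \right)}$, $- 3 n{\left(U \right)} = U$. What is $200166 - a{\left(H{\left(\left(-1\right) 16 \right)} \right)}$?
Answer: $\frac{424552088}{2121} \approx 2.0017 \cdot 10^{5}$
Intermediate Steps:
$n{\left(U \right)} = - \frac{U}{3}$
$H{\left(j \right)} = -4 - \frac{j}{3}$
$a{\left(o \right)} = - \frac{o}{3 \left(470 + o\right)}$ ($a{\left(o \right)} = - \frac{\left(o + o\right) \frac{1}{o + 470}}{6} = - \frac{2 o \frac{1}{470 + o}}{6} = - \frac{o}{3 \left(470 + o\right)}$)
$200166 - a{\left(H{\left(\left(-1\right) 16 \right)} \right)} = 200166 - - \frac{-4 - \frac{\left(-1\right) 16}{3}}{1410 + 3 \left(-4 - \frac{\left(-1\right) 16}{3}\right)} = 200166 - - \frac{-4 - - \frac{16}{3}}{1410 + 3 \left(-4 - - \frac{16}{3}\right)} = 200166 - - \frac{-4 + \frac{16}{3}}{1410 + 3 \left(-4 + \frac{16}{3}\right)} = 200166 - \left(-1\right) \frac{4}{3} \frac{1}{1410 + 3 \cdot \frac{4}{3}} = 200166 - \left(-1\right) \frac{4}{3} \frac{1}{1410 + 4} = 200166 - \left(-1\right) \frac{4}{3} \cdot \frac{1}{1414} = 200166 - - \frac{2}{2121} = 200166 + \frac{2}{2121} = \frac{424552088}{2121}$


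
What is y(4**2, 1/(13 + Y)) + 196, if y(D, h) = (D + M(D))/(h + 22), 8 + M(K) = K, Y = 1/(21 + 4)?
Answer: 472812/2399 ≈ 197.09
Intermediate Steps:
Y = 1/25 ≈ 0.040000
M(K) = -8 + K
y(D, h) = (-8 + 2*D)/(22 + h) (y(D, h) = (D + (-8 + D))/(h + 22) = (-8 + 2*D)/(22 + h))
y(4**2, 1/(13 + Y)) + 196 = 2*(-4 + 4**2)/(22 + 1/(13 + 1/25)) + 196 = 2*(-4 + 16)/(22 + 1/(326/25)) + 196 = 2*12/(22 + 25/326) + 196 = 2*12/(7197/326) + 196 = 2*(326/7197)*12 + 196 = 2608/2399 + 196 = 472812/2399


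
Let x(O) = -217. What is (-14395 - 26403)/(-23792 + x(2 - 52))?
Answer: 40798/24009 ≈ 1.6993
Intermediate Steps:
(-14395 - 26403)/(-23792 + x(2 - 52)) = (-14395 - 26403)/(-23792 - 217) = -40798/(-24009) = -40798*(-1/24009) = 40798/24009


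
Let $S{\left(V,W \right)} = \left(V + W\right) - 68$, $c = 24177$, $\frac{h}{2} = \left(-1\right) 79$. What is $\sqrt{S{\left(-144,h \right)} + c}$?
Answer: $\sqrt{23807} \approx 154.3$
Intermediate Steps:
$h = -158$ ($h = 2 \left(\left(-1\right) 79\right) = 2 \left(-79\right) = -158$)
$S{\left(V,W \right)} = -68 + V + W$
$\sqrt{S{\left(-144,h \right)} + c} = \sqrt{\left(-68 - 144 - 158\right) + 24177} = \sqrt{-370 + 24177} = \sqrt{23807}$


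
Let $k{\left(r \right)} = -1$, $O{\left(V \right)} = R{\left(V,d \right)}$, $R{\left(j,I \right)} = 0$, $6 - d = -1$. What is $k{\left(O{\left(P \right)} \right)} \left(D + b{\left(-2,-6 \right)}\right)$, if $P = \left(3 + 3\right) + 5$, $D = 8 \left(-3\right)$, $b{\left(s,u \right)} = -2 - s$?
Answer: $24$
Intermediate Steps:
$d = 7$ ($d = 6 - -1 = 6 + 1 = 7$)
$D = -24$
$P = 11$ ($P = 6 + 5 = 11$)
$O{\left(V \right)} = 0$
$k{\left(O{\left(P \right)} \right)} \left(D + b{\left(-2,-6 \right)}\right) = - (-24 - 0) = - (-24 + \left(-2 + 2\right)) = - (-24 + 0) = \left(-1\right) \left(-24\right) = 24$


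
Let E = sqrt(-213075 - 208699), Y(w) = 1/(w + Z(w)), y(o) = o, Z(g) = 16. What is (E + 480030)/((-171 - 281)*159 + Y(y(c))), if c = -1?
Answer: -7200450/1078019 - 15*I*sqrt(421774)/1078019 ≈ -6.6793 - 0.0090366*I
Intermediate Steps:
Y(w) = 1/(16 + w) (Y(w) = 1/(w + 16) = 1/(16 + w))
E = I*sqrt(421774) (E = sqrt(-421774) = I*sqrt(421774) ≈ 649.44*I)
(E + 480030)/((-171 - 281)*159 + Y(y(c))) = (I*sqrt(421774) + 480030)/((-171 - 281)*159 + 1/(16 - 1)) = (480030 + I*sqrt(421774))/(-452*159 + 1/15) = (480030 + I*sqrt(421774))/(-71868 + 1/15) = (480030 + I*sqrt(421774))/(-1078019/15) = (480030 + I*sqrt(421774))*(-15/1078019) = -7200450/1078019 - 15*I*sqrt(421774)/1078019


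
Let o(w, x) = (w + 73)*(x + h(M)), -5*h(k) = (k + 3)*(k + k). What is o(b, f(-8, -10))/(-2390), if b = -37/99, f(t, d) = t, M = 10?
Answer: 14380/7887 ≈ 1.8233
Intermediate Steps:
h(k) = -2*k*(3 + k)/5 (h(k) = -(k + 3)*(k + k)/5 = -(3 + k)*2*k/5 = -2*k*(3 + k)/5)
b = -37/99 (b = -37*1/99 = -37/99 ≈ -0.37374)
o(w, x) = (-52 + x)*(73 + w) (o(w, x) = (w + 73)*(x - 2/5*10*(3 + 10)) = (73 + w)*(x - 2/5*10*13) = (73 + w)*(x - 52) = (73 + w)*(-52 + x) = (-52 + x)*(73 + w))
o(b, f(-8, -10))/(-2390) = (-3796 - 52*(-37/99) + 73*(-8) - 37/99*(-8))/(-2390) = (-3796 + 1924/99 - 584 + 296/99)*(-1/2390) = -143800/33*(-1/2390) = 14380/7887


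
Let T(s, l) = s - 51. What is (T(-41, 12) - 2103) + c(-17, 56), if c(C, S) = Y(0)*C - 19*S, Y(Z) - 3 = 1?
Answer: -3327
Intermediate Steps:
T(s, l) = -51 + s
Y(Z) = 4 (Y(Z) = 3 + 1 = 4)
c(C, S) = -19*S + 4*C (c(C, S) = 4*C - 19*S = -19*S + 4*C)
(T(-41, 12) - 2103) + c(-17, 56) = ((-51 - 41) - 2103) + (-19*56 + 4*(-17)) = (-92 - 2103) + (-1064 - 68) = -2195 - 1132 = -3327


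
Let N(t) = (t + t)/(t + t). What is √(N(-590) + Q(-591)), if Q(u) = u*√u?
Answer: √(1 - 591*I*√591) ≈ 84.76 - 84.754*I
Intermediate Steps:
Q(u) = u^(3/2)
N(t) = 1 (N(t) = (2*t)/((2*t)) = (2*t)*(1/(2*t)) = 1)
√(N(-590) + Q(-591)) = √(1 + (-591)^(3/2)) = √(1 - 591*I*√591)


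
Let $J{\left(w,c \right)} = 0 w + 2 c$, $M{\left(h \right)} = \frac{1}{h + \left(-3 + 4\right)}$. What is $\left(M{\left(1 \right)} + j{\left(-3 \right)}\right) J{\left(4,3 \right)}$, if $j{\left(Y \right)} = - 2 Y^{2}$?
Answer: $-105$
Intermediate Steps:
$M{\left(h \right)} = \frac{1}{1 + h}$ ($M{\left(h \right)} = \frac{1}{h + 1} = \frac{1}{1 + h}$)
$J{\left(w,c \right)} = 2 c$ ($J{\left(w,c \right)} = 0 + 2 c = 2 c$)
$\left(M{\left(1 \right)} + j{\left(-3 \right)}\right) J{\left(4,3 \right)} = \left(\frac{1}{1 + 1} - 2 \left(-3\right)^{2}\right) 2 \cdot 3 = \left(\frac{1}{2} - 18\right) 6 = \left(- \frac{35}{2}\right) 6 = -105$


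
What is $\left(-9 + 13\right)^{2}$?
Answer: $16$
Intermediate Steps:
$\left(-9 + 13\right)^{2} = 4^{2} = 16$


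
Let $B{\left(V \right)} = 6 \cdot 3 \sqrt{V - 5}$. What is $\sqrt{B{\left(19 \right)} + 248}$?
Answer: $\sqrt{248 + 18 \sqrt{14}} \approx 17.758$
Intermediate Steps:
$B{\left(V \right)} = 18 \sqrt{-5 + V}$
$\sqrt{B{\left(19 \right)} + 248} = \sqrt{18 \sqrt{-5 + 19} + 248} = \sqrt{18 \sqrt{14} + 248} = \sqrt{248 + 18 \sqrt{14}}$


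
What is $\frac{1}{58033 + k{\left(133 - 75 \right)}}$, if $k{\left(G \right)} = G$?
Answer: $\frac{1}{58091} \approx 1.7214 \cdot 10^{-5}$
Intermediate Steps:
$\frac{1}{58033 + k{\left(133 - 75 \right)}} = \frac{1}{58033 + \left(133 - 75\right)} = \frac{1}{58033 + 58} = \frac{1}{58091}$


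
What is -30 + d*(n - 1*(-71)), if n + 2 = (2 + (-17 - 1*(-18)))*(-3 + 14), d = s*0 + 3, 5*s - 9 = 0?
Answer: 276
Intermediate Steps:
s = 9/5 (s = 9/5 + (1/5)*0 = 9/5 + 0 = 9/5 ≈ 1.8000)
d = 3 (d = (9/5)*0 + 3 = 0 + 3 = 3)
n = 31 (n = -2 + (2 + (-17 - 1*(-18)))*(-3 + 14) = -2 + (2 + (-17 + 18))*11 = -2 + (2 + 1)*11 = -2 + 3*11 = -2 + 33 = 31)
-30 + d*(n - 1*(-71)) = -30 + 3*(31 - 1*(-71)) = -30 + 3*(31 + 71) = -30 + 3*102 = -30 + 306 = 276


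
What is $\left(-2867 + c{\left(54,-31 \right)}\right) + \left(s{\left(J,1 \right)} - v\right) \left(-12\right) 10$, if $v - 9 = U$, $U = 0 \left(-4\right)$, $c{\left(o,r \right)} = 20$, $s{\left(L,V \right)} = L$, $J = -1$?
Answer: $-1647$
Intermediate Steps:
$U = 0$
$v = 9$ ($v = 9 + 0 = 9$)
$\left(-2867 + c{\left(54,-31 \right)}\right) + \left(s{\left(J,1 \right)} - v\right) \left(-12\right) 10 = \left(-2867 + 20\right) + \left(-1 - 9\right) \left(-12\right) 10 = -2847 + \left(-1 - 9\right) \left(-12\right) 10 = -2847 + \left(-10\right) \left(-12\right) 10 = -2847 + 120 \cdot 10 = -2847 + 1200 = -1647$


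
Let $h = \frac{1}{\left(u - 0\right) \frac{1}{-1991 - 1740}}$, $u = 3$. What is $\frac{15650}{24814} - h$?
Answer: $\frac{46313992}{37221} \approx 1244.3$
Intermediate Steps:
$h = - \frac{3731}{3}$ ($h = \frac{1}{\left(3 - 0\right) \frac{1}{-1991 - 1740}} = \frac{1}{\left(3 + 0\right) \frac{1}{-3731}} = \frac{1}{3 \left(- \frac{1}{3731}\right)} = \frac{1}{- \frac{3}{3731}} = - \frac{3731}{3} \approx -1243.7$)
$\frac{15650}{24814} - h = \frac{15650}{24814} - - \frac{3731}{3} = 15650 \cdot \frac{1}{24814} + \frac{3731}{3} = \frac{7825}{12407} + \frac{3731}{3} = \frac{46313992}{37221}$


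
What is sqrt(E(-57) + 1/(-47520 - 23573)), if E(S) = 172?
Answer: 13*sqrt(5143934015)/71093 ≈ 13.115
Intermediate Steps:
sqrt(E(-57) + 1/(-47520 - 23573)) = sqrt(172 + 1/(-47520 - 23573)) = sqrt(172 + 1/(-71093)) = sqrt(172 - 1/71093) = sqrt(12227995/71093) = 13*sqrt(5143934015)/71093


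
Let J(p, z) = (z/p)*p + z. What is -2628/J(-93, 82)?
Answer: -657/41 ≈ -16.024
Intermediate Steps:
J(p, z) = 2*z (J(p, z) = z + z = 2*z)
-2628/J(-93, 82) = -2628/(2*82) = -2628/164 = -2628*1/164 = -657/41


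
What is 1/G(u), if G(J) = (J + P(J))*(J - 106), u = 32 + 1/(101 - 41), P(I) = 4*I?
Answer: -720/8527319 ≈ -8.4435e-5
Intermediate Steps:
u = 1921/60 (u = 32 + 1/60 = 1921/60 ≈ 32.017)
G(J) = 5*J*(-106 + J) (G(J) = (J + 4*J)*(J - 106) = (5*J)*(-106 + J) = 5*J*(-106 + J))
1/G(u) = 1/(5*(1921/60)*(-106 + 1921/60)) = 1/(5*(1921/60)*(-4439/60)) = 1/(-8527319/720) = -720/8527319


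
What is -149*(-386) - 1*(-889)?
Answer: 58403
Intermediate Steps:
-149*(-386) - 1*(-889) = 57514 + 889 = 58403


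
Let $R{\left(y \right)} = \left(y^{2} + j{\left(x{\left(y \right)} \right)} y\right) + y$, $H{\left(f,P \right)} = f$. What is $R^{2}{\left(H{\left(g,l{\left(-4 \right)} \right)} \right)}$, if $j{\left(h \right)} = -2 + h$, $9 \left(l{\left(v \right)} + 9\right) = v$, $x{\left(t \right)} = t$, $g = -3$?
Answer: $441$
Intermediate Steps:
$l{\left(v \right)} = -9 + \frac{v}{9}$
$R{\left(y \right)} = y + y^{2} + y \left(-2 + y\right)$ ($R{\left(y \right)} = \left(y^{2} + \left(-2 + y\right) y\right) + y = \left(y^{2} + y \left(-2 + y\right)\right) + y = y + y^{2} + y \left(-2 + y\right)$)
$R^{2}{\left(H{\left(g,l{\left(-4 \right)} \right)} \right)} = \left(- 3 \left(-1 + 2 \left(-3\right)\right)\right)^{2} = \left(- 3 \left(-1 - 6\right)\right)^{2} = \left(\left(-3\right) \left(-7\right)\right)^{2} = 21^{2} = 441$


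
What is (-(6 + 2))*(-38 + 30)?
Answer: 64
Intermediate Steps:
(-(6 + 2))*(-38 + 30) = -1*8*(-8) = -8*(-8) = 64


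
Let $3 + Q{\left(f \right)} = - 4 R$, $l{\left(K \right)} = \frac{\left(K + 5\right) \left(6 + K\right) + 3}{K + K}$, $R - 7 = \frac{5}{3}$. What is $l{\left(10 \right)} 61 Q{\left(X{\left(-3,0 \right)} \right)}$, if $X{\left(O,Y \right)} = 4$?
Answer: $- \frac{558333}{20} \approx -27917.0$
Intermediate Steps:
$R = \frac{26}{3}$ ($R = 7 + \frac{5}{3} = \frac{26}{3} \approx 8.6667$)
$l{\left(K \right)} = \frac{3 + \left(5 + K\right) \left(6 + K\right)}{2 K}$ ($l{\left(K \right)} = \frac{\left(5 + K\right) \left(6 + K\right) + 3}{2 K} = \left(3 + \left(5 + K\right) \left(6 + K\right)\right) \frac{1}{2 K} = \frac{3 + \left(5 + K\right) \left(6 + K\right)}{2 K}$)
$Q{\left(f \right)} = - \frac{113}{3}$ ($Q{\left(f \right)} = -3 - \frac{104}{3} = - \frac{113}{3}$)
$l{\left(10 \right)} 61 Q{\left(X{\left(-3,0 \right)} \right)} = \frac{33 + 10 \left(11 + 10\right)}{2 \cdot 10} \cdot 61 \left(- \frac{113}{3}\right) = \frac{1}{2} \cdot \frac{1}{10} \left(33 + 10 \cdot 21\right) 61 \left(- \frac{113}{3}\right) = \frac{1}{2} \cdot \frac{1}{10} \left(33 + 210\right) 61 \left(- \frac{113}{3}\right) = \frac{1}{2} \cdot \frac{1}{10} \cdot 243 \cdot 61 \left(- \frac{113}{3}\right) = \frac{243}{20} \cdot 61 \left(- \frac{113}{3}\right) = \frac{14823}{20} \left(- \frac{113}{3}\right) = - \frac{558333}{20}$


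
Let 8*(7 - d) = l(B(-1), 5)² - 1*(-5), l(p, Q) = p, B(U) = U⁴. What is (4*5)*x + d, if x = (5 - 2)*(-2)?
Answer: -455/4 ≈ -113.75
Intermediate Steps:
x = -6 (x = 3*(-2) = -6)
d = 25/4 (d = 7 - (((-1)⁴)² - 1*(-5))/8 = 7 - (1² + 5)/8 = 7 - (1 + 5)/8 = 7 - ⅛*6 = 7 - ¾ = 25/4 ≈ 6.2500)
(4*5)*x + d = (4*5)*(-6) + 25/4 = 20*(-6) + 25/4 = -120 + 25/4 = -455/4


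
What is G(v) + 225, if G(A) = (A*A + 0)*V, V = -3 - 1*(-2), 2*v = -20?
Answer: 125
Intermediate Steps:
v = -10 (v = (½)*(-20) = -10)
V = -1 (V = -3 + 2 = -1)
G(A) = -A² (G(A) = (A*A + 0)*(-1) = (A² + 0)*(-1) = A²*(-1) = -A²)
G(v) + 225 = -1*(-10)² + 225 = -1*100 + 225 = -100 + 225 = 125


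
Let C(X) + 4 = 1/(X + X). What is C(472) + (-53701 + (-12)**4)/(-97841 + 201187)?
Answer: -210625055/48779312 ≈ -4.3179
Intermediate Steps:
C(X) = -4 + 1/(2*X) (C(X) = -4 + 1/(X + X) = -4 + 1/(2*X))
C(472) + (-53701 + (-12)**4)/(-97841 + 201187) = (-4 + (1/2)/472) + (-53701 + (-12)**4)/(-97841 + 201187) = (-4 + (1/2)*(1/472)) + (-53701 + 20736)/103346 = (-4 + 1/944) - 32965*1/103346 = -3775/944 - 32965/103346 = -210625055/48779312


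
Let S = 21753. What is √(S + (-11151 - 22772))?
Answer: I*√12170 ≈ 110.32*I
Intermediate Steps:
√(S + (-11151 - 22772)) = √(21753 + (-11151 - 22772)) = √(21753 - 33923) = √(-12170) = I*√12170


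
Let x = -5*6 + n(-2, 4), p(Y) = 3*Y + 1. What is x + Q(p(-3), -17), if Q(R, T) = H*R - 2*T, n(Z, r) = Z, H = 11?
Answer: -86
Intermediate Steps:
p(Y) = 1 + 3*Y
Q(R, T) = -2*T + 11*R (Q(R, T) = 11*R - 2*T = -2*T + 11*R)
x = -32 (x = -5*6 - 2 = -30 - 2 = -32)
x + Q(p(-3), -17) = -32 + (-2*(-17) + 11*(1 + 3*(-3))) = -32 + (34 + 11*(1 - 9)) = -32 + (34 + 11*(-8)) = -32 + (34 - 88) = -32 - 54 = -86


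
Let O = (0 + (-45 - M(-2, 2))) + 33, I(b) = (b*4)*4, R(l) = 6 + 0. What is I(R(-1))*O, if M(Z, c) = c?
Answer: -1344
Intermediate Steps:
R(l) = 6
I(b) = 16*b (I(b) = (4*b)*4 = 16*b)
O = -14 (O = (0 + (-45 - 1*2)) + 33 = (0 + (-45 - 2)) + 33 = (0 - 47) + 33 = -47 + 33 = -14)
I(R(-1))*O = (16*6)*(-14) = 96*(-14) = -1344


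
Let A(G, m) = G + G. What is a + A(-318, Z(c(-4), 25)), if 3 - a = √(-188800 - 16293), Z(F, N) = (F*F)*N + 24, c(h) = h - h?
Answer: -633 - I*√205093 ≈ -633.0 - 452.87*I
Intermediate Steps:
c(h) = 0
Z(F, N) = 24 + N*F² (Z(F, N) = F²*N + 24 = N*F² + 24 = 24 + N*F²)
A(G, m) = 2*G
a = 3 - I*√205093 (a = 3 - √(-188800 - 16293) = 3 - √(-205093) = 3 - I*√205093 ≈ 3.0 - 452.87*I)
a + A(-318, Z(c(-4), 25)) = (3 - I*√205093) + 2*(-318) = (3 - I*√205093) - 636 = -633 - I*√205093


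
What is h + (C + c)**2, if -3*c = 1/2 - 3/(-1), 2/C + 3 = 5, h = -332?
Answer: -11951/36 ≈ -331.97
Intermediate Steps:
C = 1 (C = 2/(-3 + 5) = 2/2 = 2*(1/2) = 1)
c = -7/6 (c = -(1/2 - 3/(-1))/3 = -(1*(1/2) - 3*(-1))/3 = -(1/2 + 3)/3 = -1/3*7/2 = -7/6 ≈ -1.1667)
h + (C + c)**2 = -332 + (1 - 7/6)**2 = -332 + (-1/6)**2 = -332 + 1/36 = -11951/36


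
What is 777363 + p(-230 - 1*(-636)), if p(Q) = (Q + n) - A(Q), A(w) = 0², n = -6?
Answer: 777763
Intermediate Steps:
A(w) = 0
p(Q) = -6 + Q (p(Q) = (Q - 6) - 1*0 = (-6 + Q) + 0 = -6 + Q)
777363 + p(-230 - 1*(-636)) = 777363 + (-6 + (-230 - 1*(-636))) = 777363 + (-6 + (-230 + 636)) = 777363 + (-6 + 406) = 777363 + 400 = 777763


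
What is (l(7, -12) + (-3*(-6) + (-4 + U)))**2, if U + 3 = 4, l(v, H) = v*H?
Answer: 4761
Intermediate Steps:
l(v, H) = H*v
U = 1 (U = -3 + 4 = 1)
(l(7, -12) + (-3*(-6) + (-4 + U)))**2 = (-12*7 + (-3*(-6) + (-4 + 1)))**2 = (-84 + (18 - 3))**2 = (-84 + 15)**2 = (-69)**2 = 4761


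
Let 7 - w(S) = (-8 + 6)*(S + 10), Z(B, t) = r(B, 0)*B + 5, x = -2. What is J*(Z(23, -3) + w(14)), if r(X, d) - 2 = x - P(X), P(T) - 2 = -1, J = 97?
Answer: 3589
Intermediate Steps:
P(T) = 1 (P(T) = 2 - 1 = 1)
r(X, d) = -1 (r(X, d) = 2 + (-2 - 1*1) = 2 + (-2 - 1) = 2 - 3 = -1)
Z(B, t) = 5 - B (Z(B, t) = -B + 5 = 5 - B)
w(S) = 27 + 2*S (w(S) = 7 - (-8 + 6)*(S + 10) = 7 - (-2)*(10 + S) = 7 - (-20 - 2*S) = 7 + (20 + 2*S) = 27 + 2*S)
J*(Z(23, -3) + w(14)) = 97*((5 - 1*23) + (27 + 2*14)) = 97*((5 - 23) + (27 + 28)) = 97*(-18 + 55) = 97*37 = 3589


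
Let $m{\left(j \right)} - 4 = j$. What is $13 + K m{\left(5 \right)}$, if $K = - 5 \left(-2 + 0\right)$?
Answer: $103$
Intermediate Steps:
$K = 10$ ($K = \left(-5\right) \left(-2\right) = 10$)
$m{\left(j \right)} = 4 + j$
$13 + K m{\left(5 \right)} = 13 + 10 \left(4 + 5\right) = 13 + 10 \cdot 9 = 13 + 90 = 103$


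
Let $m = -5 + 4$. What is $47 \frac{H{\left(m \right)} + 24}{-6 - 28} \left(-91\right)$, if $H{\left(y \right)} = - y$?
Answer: $\frac{106925}{34} \approx 3144.9$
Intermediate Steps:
$m = -1$
$47 \frac{H{\left(m \right)} + 24}{-6 - 28} \left(-91\right) = 47 \frac{\left(-1\right) \left(-1\right) + 24}{-6 - 28} \left(-91\right) = 47 \frac{1 + 24}{-34} \left(-91\right) = 47 \cdot 25 \left(- \frac{1}{34}\right) \left(-91\right) = 47 \left(- \frac{25}{34}\right) \left(-91\right) = \left(- \frac{1175}{34}\right) \left(-91\right) = \frac{106925}{34}$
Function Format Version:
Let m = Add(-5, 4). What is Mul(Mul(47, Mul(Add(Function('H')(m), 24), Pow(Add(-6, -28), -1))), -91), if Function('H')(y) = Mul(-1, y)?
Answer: Rational(106925, 34) ≈ 3144.9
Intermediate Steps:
m = -1
Mul(Mul(47, Mul(Add(Function('H')(m), 24), Pow(Add(-6, -28), -1))), -91) = Mul(Mul(47, Mul(Add(Mul(-1, -1), 24), Pow(Add(-6, -28), -1))), -91) = Mul(Mul(47, Mul(Add(1, 24), Pow(-34, -1))), -91) = Mul(Mul(47, Mul(25, Rational(-1, 34))), -91) = Mul(Mul(47, Rational(-25, 34)), -91) = Mul(Rational(-1175, 34), -91) = Rational(106925, 34)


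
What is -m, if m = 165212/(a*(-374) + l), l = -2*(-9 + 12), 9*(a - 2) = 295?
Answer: 371727/29279 ≈ 12.696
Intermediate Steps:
a = 313/9 (a = 2 + (⅑)*295 = 2 + 295/9 = 313/9 ≈ 34.778)
l = -6 (l = -2*3 = -6)
m = -371727/29279 (m = 165212/((313/9)*(-374) - 6) = 165212/(-117062/9 - 6) = 165212/(-117116/9) = 165212*(-9/117116) = -371727/29279 ≈ -12.696)
-m = -1*(-371727/29279) = 371727/29279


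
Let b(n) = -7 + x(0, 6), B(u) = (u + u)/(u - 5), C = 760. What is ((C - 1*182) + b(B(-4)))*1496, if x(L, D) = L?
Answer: 854216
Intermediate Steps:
B(u) = 2*u/(-5 + u) (B(u) = (2*u)/(-5 + u) = 2*u/(-5 + u))
b(n) = -7 (b(n) = -7 + 0 = -7)
((C - 1*182) + b(B(-4)))*1496 = ((760 - 1*182) - 7)*1496 = ((760 - 182) - 7)*1496 = (578 - 7)*1496 = 571*1496 = 854216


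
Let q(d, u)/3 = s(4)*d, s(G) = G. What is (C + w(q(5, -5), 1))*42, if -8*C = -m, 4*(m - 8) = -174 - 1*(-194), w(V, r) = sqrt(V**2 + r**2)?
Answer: 273/4 + 42*sqrt(3601) ≈ 2588.6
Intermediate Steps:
q(d, u) = 12*d (q(d, u) = 3*(4*d) = 12*d)
m = 13 (m = 8 + (-174 - 1*(-194))/4 = 8 + (-174 + 194)/4 = 8 + (1/4)*20 = 8 + 5 = 13)
C = 13/8 (C = -(-1)*13/8 = -1/8*(-13) = 13/8 ≈ 1.6250)
(C + w(q(5, -5), 1))*42 = (13/8 + sqrt((12*5)**2 + 1**2))*42 = (13/8 + sqrt(60**2 + 1))*42 = (13/8 + sqrt(3600 + 1))*42 = (13/8 + sqrt(3601))*42 = 273/4 + 42*sqrt(3601)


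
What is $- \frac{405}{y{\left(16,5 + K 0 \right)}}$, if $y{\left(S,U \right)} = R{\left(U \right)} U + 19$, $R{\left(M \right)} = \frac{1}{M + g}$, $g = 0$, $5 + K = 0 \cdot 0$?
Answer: $- \frac{81}{4} \approx -20.25$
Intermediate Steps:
$K = -5$ ($K = -5 + 0 \cdot 0 = -5 + 0 = -5$)
$R{\left(M \right)} = \frac{1}{M}$ ($R{\left(M \right)} = \frac{1}{M + 0} = \frac{1}{M}$)
$y{\left(S,U \right)} = 20$ ($y{\left(S,U \right)} = \frac{U}{U} + 19 = 1 + 19 = 20$)
$- \frac{405}{y{\left(16,5 + K 0 \right)}} = - \frac{405}{20} = \left(-405\right) \frac{1}{20} = - \frac{81}{4}$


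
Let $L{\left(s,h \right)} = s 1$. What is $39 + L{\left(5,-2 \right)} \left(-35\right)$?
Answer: $-136$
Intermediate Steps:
$L{\left(s,h \right)} = s$
$39 + L{\left(5,-2 \right)} \left(-35\right) = 39 + 5 \left(-35\right) = 39 - 175 = -136$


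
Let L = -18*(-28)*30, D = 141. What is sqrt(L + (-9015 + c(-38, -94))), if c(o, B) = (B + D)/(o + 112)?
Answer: sqrt(33434458)/74 ≈ 78.139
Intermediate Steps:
L = 15120 (L = 504*30 = 15120)
c(o, B) = (141 + B)/(112 + o) (c(o, B) = (B + 141)/(o + 112) = (141 + B)/(112 + o))
sqrt(L + (-9015 + c(-38, -94))) = sqrt(15120 + (-9015 + (141 - 94)/(112 - 38))) = sqrt(15120 + (-9015 + 47/74)) = sqrt(15120 - 667063/74) = sqrt(451817/74) = sqrt(33434458)/74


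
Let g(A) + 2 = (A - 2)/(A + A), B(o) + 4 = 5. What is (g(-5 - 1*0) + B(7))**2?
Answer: 9/100 ≈ 0.090000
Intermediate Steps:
B(o) = 1 (B(o) = -4 + 5 = 1)
g(A) = -2 + (-2 + A)/(2*A) (g(A) = -2 + (A - 2)/(A + A) = -2 + (-2 + A)/((2*A)) = -2 + (-2 + A)*(1/(2*A)) = -2 + (-2 + A)/(2*A))
(g(-5 - 1*0) + B(7))**2 = ((-3/2 - 1/(-5 - 1*0)) + 1)**2 = ((-3/2 - 1/(-5 + 0)) + 1)**2 = ((-3/2 - 1/(-5)) + 1)**2 = ((-3/2 - 1*(-1/5)) + 1)**2 = ((-3/2 + 1/5) + 1)**2 = (-13/10 + 1)**2 = (-3/10)**2 = 9/100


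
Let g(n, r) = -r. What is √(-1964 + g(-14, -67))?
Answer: I*√1897 ≈ 43.555*I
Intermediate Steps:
√(-1964 + g(-14, -67)) = √(-1964 - 1*(-67)) = √(-1964 + 67) = √(-1897) = I*√1897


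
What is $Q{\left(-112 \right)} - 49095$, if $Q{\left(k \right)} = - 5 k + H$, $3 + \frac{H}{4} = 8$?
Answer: $-48515$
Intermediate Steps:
$H = 20$ ($H = -12 + 4 \cdot 8 = -12 + 32 = 20$)
$Q{\left(k \right)} = 20 - 5 k$ ($Q{\left(k \right)} = - 5 k + 20 = 20 - 5 k$)
$Q{\left(-112 \right)} - 49095 = \left(20 - -560\right) - 49095 = \left(20 + 560\right) - 49095 = 580 - 49095 = -48515$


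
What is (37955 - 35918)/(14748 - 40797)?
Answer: -679/8683 ≈ -0.078199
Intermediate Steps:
(37955 - 35918)/(14748 - 40797) = 2037/(-26049) = 2037*(-1/26049) = -679/8683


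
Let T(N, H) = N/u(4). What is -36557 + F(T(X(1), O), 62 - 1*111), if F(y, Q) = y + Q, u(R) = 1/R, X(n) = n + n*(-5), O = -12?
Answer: -36622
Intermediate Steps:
X(n) = -4*n (X(n) = n - 5*n = -4*n)
u(R) = 1/R
T(N, H) = 4*N (T(N, H) = N/(1/4) = N*4 = 4*N)
F(y, Q) = Q + y
-36557 + F(T(X(1), O), 62 - 1*111) = -36557 + ((62 - 1*111) + 4*(-4*1)) = -36557 + ((62 - 111) + 4*(-4)) = -36557 + (-49 - 16) = -36557 - 65 = -36622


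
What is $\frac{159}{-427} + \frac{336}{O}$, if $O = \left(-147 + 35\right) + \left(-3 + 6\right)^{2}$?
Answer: $- \frac{159849}{43981} \approx -3.6345$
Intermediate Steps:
$O = -103$ ($O = -112 + 3^{2} = -112 + 9 = -103$)
$\frac{159}{-427} + \frac{336}{O} = \frac{159}{-427} + \frac{336}{-103} = 159 \left(- \frac{1}{427}\right) + 336 \left(- \frac{1}{103}\right) = - \frac{159}{427} - \frac{336}{103} = - \frac{159849}{43981}$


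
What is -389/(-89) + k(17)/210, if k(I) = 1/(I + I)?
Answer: 2777549/635460 ≈ 4.3709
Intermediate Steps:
k(I) = 1/(2*I)
-389/(-89) + k(17)/210 = -389/(-89) + ((½)/17)/210 = -389*(-1/89) + ((½)*(1/17))*(1/210) = 389/89 + (1/34)*(1/210) = 389/89 + 1/7140 = 2777549/635460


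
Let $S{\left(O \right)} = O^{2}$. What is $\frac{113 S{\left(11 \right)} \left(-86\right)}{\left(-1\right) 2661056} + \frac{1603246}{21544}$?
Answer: $\frac{268228781463}{3583111904} \approx 74.859$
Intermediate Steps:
$\frac{113 S{\left(11 \right)} \left(-86\right)}{\left(-1\right) 2661056} + \frac{1603246}{21544} = \frac{113 \cdot 11^{2} \left(-86\right)}{\left(-1\right) 2661056} + \frac{1603246}{21544} = \frac{113 \cdot 121 \left(-86\right)}{-2661056} + 1603246 \cdot \frac{1}{21544} = 13673 \left(-86\right) \left(- \frac{1}{2661056}\right) + \frac{801623}{10772} = \left(-1175878\right) \left(- \frac{1}{2661056}\right) + \frac{801623}{10772} = \frac{587939}{1330528} + \frac{801623}{10772} = \frac{268228781463}{3583111904}$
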